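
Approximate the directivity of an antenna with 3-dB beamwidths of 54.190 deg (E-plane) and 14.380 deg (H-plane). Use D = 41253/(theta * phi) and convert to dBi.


D_linear = 41253 / (54.190 * 14.380) = 52.93922
D_dBi = 10 * log10(52.93922) = 17.24 dBi

17.24 dBi


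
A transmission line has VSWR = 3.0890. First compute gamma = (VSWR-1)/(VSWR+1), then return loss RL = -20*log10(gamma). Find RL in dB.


gamma = (3.0890 - 1) / (3.0890 + 1) = 0.5108829
RL = -20 * log10(0.5108829) = 5.834 dB

5.834 dB


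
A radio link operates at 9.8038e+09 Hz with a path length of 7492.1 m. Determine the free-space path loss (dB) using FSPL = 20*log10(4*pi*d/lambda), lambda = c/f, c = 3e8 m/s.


lambda = c / f = 3.0000e+08 / 9.8038e+09 = 0.03060038 m
FSPL = 20 * log10(4*pi*7492.1/0.03060038) = 129.8 dB

129.8 dB


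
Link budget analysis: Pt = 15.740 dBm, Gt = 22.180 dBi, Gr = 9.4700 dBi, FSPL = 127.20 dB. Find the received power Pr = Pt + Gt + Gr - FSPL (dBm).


Pr = 15.740 + 22.180 + 9.4700 - 127.20 = -79.81 dBm

-79.81 dBm


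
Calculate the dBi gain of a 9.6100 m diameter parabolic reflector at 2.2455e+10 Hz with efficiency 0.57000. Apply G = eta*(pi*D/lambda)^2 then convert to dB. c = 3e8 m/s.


lambda = c / f = 3.0000e+08 / 2.2455e+10 = 0.01336005 m
G_linear = 0.57000 * (pi * 9.6100 / 0.01336005)^2 = 2.910752e+06
G_dBi = 10 * log10(2.910752e+06) = 64.64 dBi

64.64 dBi


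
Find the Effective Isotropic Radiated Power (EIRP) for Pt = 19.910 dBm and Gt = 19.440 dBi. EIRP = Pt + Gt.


EIRP = Pt + Gt = 19.910 + 19.440 = 39.35 dBm

39.35 dBm


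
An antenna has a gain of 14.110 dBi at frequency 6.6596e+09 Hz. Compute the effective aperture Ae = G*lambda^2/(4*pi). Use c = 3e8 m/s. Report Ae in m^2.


lambda = c / f = 3.0000e+08 / 6.6596e+09 = 0.04504775 m
G_linear = 10^(14.110/10) = 25.76321
Ae = G_linear * lambda^2 / (4*pi) = 25.76321 * 0.04504775^2 / (4*pi) = 4.160e-03 m^2

4.160e-03 m^2


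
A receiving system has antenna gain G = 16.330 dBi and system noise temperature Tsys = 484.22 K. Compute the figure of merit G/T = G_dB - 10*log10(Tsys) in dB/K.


G/T = 16.330 - 10*log10(484.22) = 16.330 - 26.85043 = -10.52 dB/K

-10.52 dB/K


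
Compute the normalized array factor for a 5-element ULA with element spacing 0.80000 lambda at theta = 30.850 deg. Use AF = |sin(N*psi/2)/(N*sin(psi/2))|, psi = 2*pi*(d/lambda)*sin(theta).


psi = 2*pi*0.80000*sin(30.850 deg) = 2.577575 rad
AF = |sin(5*2.577575/2) / (5*sin(2.577575/2))| = 0.03333

0.03333


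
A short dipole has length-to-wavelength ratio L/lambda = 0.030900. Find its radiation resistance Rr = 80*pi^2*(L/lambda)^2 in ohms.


Rr = 80 * pi^2 * (0.030900)^2 = 80 * 9.869604 * 9.548100e-04 = 0.7539 ohm

0.7539 ohm


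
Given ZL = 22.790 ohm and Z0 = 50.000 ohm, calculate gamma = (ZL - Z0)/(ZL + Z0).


gamma = (22.790 - 50.000) / (22.790 + 50.000) = -0.3738

-0.3738


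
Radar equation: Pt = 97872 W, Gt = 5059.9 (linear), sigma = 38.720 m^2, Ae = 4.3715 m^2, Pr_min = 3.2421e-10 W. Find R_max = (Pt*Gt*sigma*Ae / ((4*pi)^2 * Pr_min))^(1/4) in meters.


R^4 = 97872*5059.9*38.720*4.3715 / ((4*pi)^2 * 3.2421e-10) = 1.637269e+18
R_max = 1.637269e+18^0.25 = 35771 m

35771 m


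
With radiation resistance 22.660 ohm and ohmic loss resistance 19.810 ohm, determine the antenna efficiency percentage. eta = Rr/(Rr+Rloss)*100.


eta = 22.660 / (22.660 + 19.810) * 100 = 53.36%

53.36%


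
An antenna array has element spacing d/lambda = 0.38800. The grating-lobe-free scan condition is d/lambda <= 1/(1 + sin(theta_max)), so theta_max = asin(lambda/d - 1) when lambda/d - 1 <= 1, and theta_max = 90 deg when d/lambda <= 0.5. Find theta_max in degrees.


lambda/d - 1 = 1/0.38800 - 1 = 1.577320 >= 1
d/lambda <= 0.5, so the array can scan to endfire without grating lobes: theta_max = 90 deg

90 deg


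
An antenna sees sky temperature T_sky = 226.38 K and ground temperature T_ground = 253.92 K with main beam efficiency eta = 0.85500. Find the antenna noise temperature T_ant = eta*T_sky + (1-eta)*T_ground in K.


T_ant = 0.85500 * 226.38 + (1 - 0.85500) * 253.92 = 230.4 K

230.4 K


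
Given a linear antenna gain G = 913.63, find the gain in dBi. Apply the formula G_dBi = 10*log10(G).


G_dBi = 10 * log10(913.63) = 29.61 dBi

29.61 dBi


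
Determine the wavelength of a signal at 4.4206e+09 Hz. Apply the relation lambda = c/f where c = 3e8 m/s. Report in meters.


lambda = c / f = 3.0000e+08 / 4.4206e+09 = 0.06786 m

0.06786 m


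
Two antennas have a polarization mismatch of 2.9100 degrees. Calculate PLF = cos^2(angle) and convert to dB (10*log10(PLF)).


PLF_linear = cos^2(2.9100 deg) = 0.9974227
PLF_dB = 10 * log10(0.9974227) = -0.01121 dB

-0.01121 dB


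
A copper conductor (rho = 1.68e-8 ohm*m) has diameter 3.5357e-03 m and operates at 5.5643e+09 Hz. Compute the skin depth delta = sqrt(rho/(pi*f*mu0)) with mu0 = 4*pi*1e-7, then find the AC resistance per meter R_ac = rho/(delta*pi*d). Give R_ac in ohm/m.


delta = sqrt(1.68e-8 / (pi * 5.5643e+09 * 4*pi*1e-7)) = 8.745195e-07 m
R_ac = 1.68e-8 / (8.745195e-07 * pi * 3.5357e-03) = 1.729 ohm/m

1.729 ohm/m


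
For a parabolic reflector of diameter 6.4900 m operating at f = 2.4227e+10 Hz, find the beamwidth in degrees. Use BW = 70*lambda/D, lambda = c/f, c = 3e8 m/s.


lambda = c / f = 3.0000e+08 / 2.4227e+10 = 0.01238288 m
BW = 70 * 0.01238288 / 6.4900 = 0.1336 deg

0.1336 deg


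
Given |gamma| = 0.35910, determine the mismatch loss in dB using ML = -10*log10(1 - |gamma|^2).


ML = -10 * log10(1 - 0.35910^2) = -10 * log10(0.87104719) = 0.5996 dB

0.5996 dB


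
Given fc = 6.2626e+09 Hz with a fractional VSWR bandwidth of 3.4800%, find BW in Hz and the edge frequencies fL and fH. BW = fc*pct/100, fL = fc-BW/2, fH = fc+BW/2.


BW = 6.2626e+09 * 3.4800/100 = 2.179385e+08 Hz
fL = 6.2626e+09 - 2.179385e+08/2 = 6.154e+09 Hz
fH = 6.2626e+09 + 2.179385e+08/2 = 6.372e+09 Hz

BW=2.179e+08 Hz, fL=6.154e+09 Hz, fH=6.372e+09 Hz


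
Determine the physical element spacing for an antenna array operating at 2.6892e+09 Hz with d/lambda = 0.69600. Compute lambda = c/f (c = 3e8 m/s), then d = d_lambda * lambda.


lambda = c / f = 3.0000e+08 / 2.6892e+09 = 0.1115573 m
d = 0.69600 * 0.1115573 = 0.07764 m

0.07764 m


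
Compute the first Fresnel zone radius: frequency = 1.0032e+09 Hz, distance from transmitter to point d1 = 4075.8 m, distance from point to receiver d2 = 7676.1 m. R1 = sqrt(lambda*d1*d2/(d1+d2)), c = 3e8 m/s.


lambda = c / f = 3.0000e+08 / 1.0032e+09 = 0.2990431 m
R1 = sqrt(0.2990431 * 4075.8 * 7676.1 / (4075.8 + 7676.1)) = 28.22 m

28.22 m


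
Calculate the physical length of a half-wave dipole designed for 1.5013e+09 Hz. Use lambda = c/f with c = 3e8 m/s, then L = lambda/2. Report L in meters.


lambda = c / f = 3.0000e+08 / 1.5013e+09 = 0.1998268 m
L = lambda / 2 = 0.1998268 / 2 = 0.09991 m

0.09991 m


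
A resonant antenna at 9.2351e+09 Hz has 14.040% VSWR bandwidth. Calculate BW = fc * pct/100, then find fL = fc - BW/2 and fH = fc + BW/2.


BW = 9.2351e+09 * 14.040/100 = 1.296608e+09 Hz
fL = 9.2351e+09 - 1.296608e+09/2 = 8.587e+09 Hz
fH = 9.2351e+09 + 1.296608e+09/2 = 9.883e+09 Hz

BW=1.297e+09 Hz, fL=8.587e+09 Hz, fH=9.883e+09 Hz


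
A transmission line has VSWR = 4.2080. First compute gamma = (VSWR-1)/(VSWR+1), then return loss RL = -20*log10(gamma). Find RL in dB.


gamma = (4.2080 - 1) / (4.2080 + 1) = 0.6159754
RL = -20 * log10(0.6159754) = 4.209 dB

4.209 dB


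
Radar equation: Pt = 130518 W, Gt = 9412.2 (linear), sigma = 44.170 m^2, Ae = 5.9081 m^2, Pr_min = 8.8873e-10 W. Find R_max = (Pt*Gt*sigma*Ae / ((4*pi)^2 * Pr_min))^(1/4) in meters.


R^4 = 130518*9412.2*44.170*5.9081 / ((4*pi)^2 * 8.8873e-10) = 2.284269e+18
R_max = 2.284269e+18^0.25 = 38876 m

38876 m


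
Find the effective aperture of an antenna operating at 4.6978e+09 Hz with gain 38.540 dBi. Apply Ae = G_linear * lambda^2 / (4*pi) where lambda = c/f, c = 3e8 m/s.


lambda = c / f = 3.0000e+08 / 4.6978e+09 = 0.06385968 m
G_linear = 10^(38.540/10) = 7144.963
Ae = G_linear * lambda^2 / (4*pi) = 7144.963 * 0.06385968^2 / (4*pi) = 2.319 m^2

2.319 m^2


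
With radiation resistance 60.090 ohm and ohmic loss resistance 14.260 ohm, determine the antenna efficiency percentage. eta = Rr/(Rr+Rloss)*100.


eta = 60.090 / (60.090 + 14.260) * 100 = 80.82%

80.82%


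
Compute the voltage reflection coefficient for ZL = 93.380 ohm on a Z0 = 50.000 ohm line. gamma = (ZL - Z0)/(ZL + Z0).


gamma = (93.380 - 50.000) / (93.380 + 50.000) = 0.3026

0.3026


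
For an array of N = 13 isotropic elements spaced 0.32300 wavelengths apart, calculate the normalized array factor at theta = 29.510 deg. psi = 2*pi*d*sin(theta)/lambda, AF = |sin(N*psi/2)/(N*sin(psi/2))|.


psi = 2*pi*0.32300*sin(29.510 deg) = 0.9996666 rad
AF = |sin(13*0.9996666/2) / (13*sin(0.9996666/2))| = 0.03419

0.03419


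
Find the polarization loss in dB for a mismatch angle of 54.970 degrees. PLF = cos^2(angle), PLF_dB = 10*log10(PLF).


PLF_linear = cos^2(54.970 deg) = 0.3294820
PLF_dB = 10 * log10(0.3294820) = -4.822 dB

-4.822 dB


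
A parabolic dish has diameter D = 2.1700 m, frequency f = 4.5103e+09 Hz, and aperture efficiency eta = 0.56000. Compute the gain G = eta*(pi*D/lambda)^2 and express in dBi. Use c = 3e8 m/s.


lambda = c / f = 3.0000e+08 / 4.5103e+09 = 0.06651442 m
G_linear = 0.56000 * (pi * 2.1700 / 0.06651442)^2 = 5882.685
G_dBi = 10 * log10(5882.685) = 37.70 dBi

37.70 dBi


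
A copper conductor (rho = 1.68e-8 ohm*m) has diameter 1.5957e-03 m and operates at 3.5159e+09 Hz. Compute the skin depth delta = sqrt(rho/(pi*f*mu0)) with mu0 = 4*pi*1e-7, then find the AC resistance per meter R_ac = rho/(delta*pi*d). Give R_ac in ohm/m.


delta = sqrt(1.68e-8 / (pi * 3.5159e+09 * 4*pi*1e-7)) = 1.100162e-06 m
R_ac = 1.68e-8 / (1.100162e-06 * pi * 1.5957e-03) = 3.046 ohm/m

3.046 ohm/m


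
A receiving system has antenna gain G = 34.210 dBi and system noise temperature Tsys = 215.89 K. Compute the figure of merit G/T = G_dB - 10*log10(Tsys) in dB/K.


G/T = 34.210 - 10*log10(215.89) = 34.210 - 23.34233 = 10.87 dB/K

10.87 dB/K


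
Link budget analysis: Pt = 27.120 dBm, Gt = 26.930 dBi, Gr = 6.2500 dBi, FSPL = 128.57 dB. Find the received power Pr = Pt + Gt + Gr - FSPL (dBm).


Pr = 27.120 + 26.930 + 6.2500 - 128.57 = -68.27 dBm

-68.27 dBm


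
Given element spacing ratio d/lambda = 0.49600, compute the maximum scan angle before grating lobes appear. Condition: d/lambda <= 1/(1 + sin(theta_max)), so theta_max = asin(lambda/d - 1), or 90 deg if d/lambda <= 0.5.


lambda/d - 1 = 1/0.49600 - 1 = 1.016129 >= 1
d/lambda <= 0.5, so the array can scan to endfire without grating lobes: theta_max = 90 deg

90 deg


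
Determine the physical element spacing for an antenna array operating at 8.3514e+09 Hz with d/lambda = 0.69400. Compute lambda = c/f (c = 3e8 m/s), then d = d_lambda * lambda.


lambda = c / f = 3.0000e+08 / 8.3514e+09 = 0.03592212 m
d = 0.69400 * 0.03592212 = 0.02493 m

0.02493 m


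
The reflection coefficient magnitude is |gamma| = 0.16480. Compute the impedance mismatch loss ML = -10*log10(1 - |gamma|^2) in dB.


ML = -10 * log10(1 - 0.16480^2) = -10 * log10(0.97284096) = 0.1196 dB

0.1196 dB


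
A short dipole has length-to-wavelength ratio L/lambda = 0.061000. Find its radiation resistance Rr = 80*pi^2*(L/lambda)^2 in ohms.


Rr = 80 * pi^2 * (0.061000)^2 = 80 * 9.869604 * 3.721000e-03 = 2.938 ohm

2.938 ohm


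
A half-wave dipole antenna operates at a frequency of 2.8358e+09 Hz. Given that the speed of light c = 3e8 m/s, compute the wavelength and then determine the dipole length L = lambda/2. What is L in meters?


lambda = c / f = 3.0000e+08 / 2.8358e+09 = 0.1057903 m
L = lambda / 2 = 0.1057903 / 2 = 0.05290 m

0.05290 m


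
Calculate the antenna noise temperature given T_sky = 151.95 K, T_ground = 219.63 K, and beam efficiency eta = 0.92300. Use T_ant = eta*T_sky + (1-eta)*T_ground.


T_ant = 0.92300 * 151.95 + (1 - 0.92300) * 219.63 = 157.2 K

157.2 K


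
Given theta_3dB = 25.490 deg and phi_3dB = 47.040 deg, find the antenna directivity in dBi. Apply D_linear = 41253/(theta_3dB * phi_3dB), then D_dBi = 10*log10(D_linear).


D_linear = 41253 / (25.490 * 47.040) = 34.40475
D_dBi = 10 * log10(34.40475) = 15.37 dBi

15.37 dBi


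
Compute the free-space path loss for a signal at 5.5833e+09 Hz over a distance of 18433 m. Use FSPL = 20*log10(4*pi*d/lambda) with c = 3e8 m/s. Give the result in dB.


lambda = c / f = 3.0000e+08 / 5.5833e+09 = 0.05373166 m
FSPL = 20 * log10(4*pi*18433/0.05373166) = 132.7 dB

132.7 dB


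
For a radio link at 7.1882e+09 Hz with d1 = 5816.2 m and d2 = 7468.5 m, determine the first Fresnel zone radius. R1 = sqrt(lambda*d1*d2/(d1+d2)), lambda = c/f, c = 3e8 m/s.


lambda = c / f = 3.0000e+08 / 7.1882e+09 = 0.04173507 m
R1 = sqrt(0.04173507 * 5816.2 * 7468.5 / (5816.2 + 7468.5)) = 11.68 m

11.68 m


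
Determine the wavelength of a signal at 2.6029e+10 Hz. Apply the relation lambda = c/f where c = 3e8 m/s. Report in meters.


lambda = c / f = 3.0000e+08 / 2.6029e+10 = 0.01153 m

0.01153 m


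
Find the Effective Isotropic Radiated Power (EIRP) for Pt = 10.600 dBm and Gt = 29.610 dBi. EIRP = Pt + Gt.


EIRP = Pt + Gt = 10.600 + 29.610 = 40.21 dBm

40.21 dBm


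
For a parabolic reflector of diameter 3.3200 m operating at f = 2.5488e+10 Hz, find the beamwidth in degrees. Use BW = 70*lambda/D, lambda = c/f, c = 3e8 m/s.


lambda = c / f = 3.0000e+08 / 2.5488e+10 = 0.01177024 m
BW = 70 * 0.01177024 / 3.3200 = 0.2482 deg

0.2482 deg


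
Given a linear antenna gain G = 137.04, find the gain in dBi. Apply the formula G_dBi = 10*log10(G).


G_dBi = 10 * log10(137.04) = 21.37 dBi

21.37 dBi


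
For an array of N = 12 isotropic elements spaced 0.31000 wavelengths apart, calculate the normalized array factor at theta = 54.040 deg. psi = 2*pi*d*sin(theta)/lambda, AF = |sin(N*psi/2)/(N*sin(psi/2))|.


psi = 2*pi*0.31000*sin(54.040 deg) = 1.576592 rad
AF = |sin(12*1.576592/2) / (12*sin(1.576592/2))| = 4.086e-03

4.086e-03


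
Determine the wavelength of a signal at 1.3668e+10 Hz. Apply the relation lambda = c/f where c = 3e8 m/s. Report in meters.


lambda = c / f = 3.0000e+08 / 1.3668e+10 = 0.02195 m

0.02195 m


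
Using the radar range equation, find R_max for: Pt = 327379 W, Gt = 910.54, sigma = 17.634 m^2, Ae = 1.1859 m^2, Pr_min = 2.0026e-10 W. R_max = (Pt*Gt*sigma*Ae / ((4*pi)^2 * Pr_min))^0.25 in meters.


R^4 = 327379*910.54*17.634*1.1859 / ((4*pi)^2 * 2.0026e-10) = 1.971219e+17
R_max = 1.971219e+17^0.25 = 21071 m

21071 m


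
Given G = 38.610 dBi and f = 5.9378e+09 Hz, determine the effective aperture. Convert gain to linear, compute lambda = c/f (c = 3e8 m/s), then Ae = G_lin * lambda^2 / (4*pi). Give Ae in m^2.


lambda = c / f = 3.0000e+08 / 5.9378e+09 = 0.05052376 m
G_linear = 10^(38.610/10) = 7261.060
Ae = G_linear * lambda^2 / (4*pi) = 7261.060 * 0.05052376^2 / (4*pi) = 1.475 m^2

1.475 m^2


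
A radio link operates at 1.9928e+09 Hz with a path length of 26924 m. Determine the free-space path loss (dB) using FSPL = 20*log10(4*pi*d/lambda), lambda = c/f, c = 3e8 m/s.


lambda = c / f = 3.0000e+08 / 1.9928e+09 = 0.1505420 m
FSPL = 20 * log10(4*pi*26924/0.1505420) = 127.0 dB

127.0 dB


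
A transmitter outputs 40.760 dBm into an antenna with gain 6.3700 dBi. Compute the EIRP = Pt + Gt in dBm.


EIRP = Pt + Gt = 40.760 + 6.3700 = 47.13 dBm

47.13 dBm


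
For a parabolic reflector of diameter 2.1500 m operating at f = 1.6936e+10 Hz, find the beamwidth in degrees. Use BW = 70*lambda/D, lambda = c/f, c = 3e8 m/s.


lambda = c / f = 3.0000e+08 / 1.6936e+10 = 0.01771375 m
BW = 70 * 0.01771375 / 2.1500 = 0.5767 deg

0.5767 deg


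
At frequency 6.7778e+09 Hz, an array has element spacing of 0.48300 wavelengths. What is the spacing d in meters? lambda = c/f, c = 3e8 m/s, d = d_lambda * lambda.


lambda = c / f = 3.0000e+08 / 6.7778e+09 = 0.04426215 m
d = 0.48300 * 0.04426215 = 0.02138 m

0.02138 m


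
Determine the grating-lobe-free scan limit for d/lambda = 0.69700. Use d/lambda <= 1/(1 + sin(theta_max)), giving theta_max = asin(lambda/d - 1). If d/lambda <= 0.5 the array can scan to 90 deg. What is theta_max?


lambda/d - 1 = 1/0.69700 - 1 = 0.4347202
theta_max = asin(0.4347202) = 25.77 deg

25.77 deg


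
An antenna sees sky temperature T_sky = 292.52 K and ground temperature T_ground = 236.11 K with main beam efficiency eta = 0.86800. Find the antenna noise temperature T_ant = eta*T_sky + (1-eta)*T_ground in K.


T_ant = 0.86800 * 292.52 + (1 - 0.86800) * 236.11 = 285.1 K

285.1 K


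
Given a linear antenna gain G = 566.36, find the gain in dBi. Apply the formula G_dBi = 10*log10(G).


G_dBi = 10 * log10(566.36) = 27.53 dBi

27.53 dBi


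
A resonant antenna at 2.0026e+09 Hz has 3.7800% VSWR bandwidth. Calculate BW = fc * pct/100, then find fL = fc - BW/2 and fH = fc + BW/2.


BW = 2.0026e+09 * 3.7800/100 = 7.569828e+07 Hz
fL = 2.0026e+09 - 7.569828e+07/2 = 1.965e+09 Hz
fH = 2.0026e+09 + 7.569828e+07/2 = 2.040e+09 Hz

BW=7.570e+07 Hz, fL=1.965e+09 Hz, fH=2.040e+09 Hz


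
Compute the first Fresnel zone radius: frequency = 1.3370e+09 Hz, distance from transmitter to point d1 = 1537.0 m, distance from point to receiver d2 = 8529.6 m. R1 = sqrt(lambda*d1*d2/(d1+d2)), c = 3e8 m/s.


lambda = c / f = 3.0000e+08 / 1.3370e+09 = 0.2243829 m
R1 = sqrt(0.2243829 * 1537.0 * 8529.6 / (1537.0 + 8529.6)) = 17.09 m

17.09 m


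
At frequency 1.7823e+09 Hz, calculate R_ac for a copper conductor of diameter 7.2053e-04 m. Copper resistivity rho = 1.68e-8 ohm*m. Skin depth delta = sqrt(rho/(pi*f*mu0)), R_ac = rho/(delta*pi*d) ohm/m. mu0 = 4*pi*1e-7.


delta = sqrt(1.68e-8 / (pi * 1.7823e+09 * 4*pi*1e-7)) = 1.545199e-06 m
R_ac = 1.68e-8 / (1.545199e-06 * pi * 7.2053e-04) = 4.803 ohm/m

4.803 ohm/m


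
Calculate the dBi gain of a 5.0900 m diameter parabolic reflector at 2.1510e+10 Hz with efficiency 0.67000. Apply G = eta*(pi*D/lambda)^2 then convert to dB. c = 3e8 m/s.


lambda = c / f = 3.0000e+08 / 2.1510e+10 = 0.01394700 m
G_linear = 0.67000 * (pi * 5.0900 / 0.01394700)^2 = 880741.6
G_dBi = 10 * log10(880741.6) = 59.45 dBi

59.45 dBi


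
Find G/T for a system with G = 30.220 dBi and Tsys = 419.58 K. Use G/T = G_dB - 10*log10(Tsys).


G/T = 30.220 - 10*log10(419.58) = 30.220 - 26.22815 = 3.992 dB/K

3.992 dB/K


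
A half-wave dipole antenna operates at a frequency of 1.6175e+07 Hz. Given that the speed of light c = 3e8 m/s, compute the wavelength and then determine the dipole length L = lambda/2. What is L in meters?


lambda = c / f = 3.0000e+08 / 1.6175e+07 = 18.54714 m
L = lambda / 2 = 18.54714 / 2 = 9.274 m

9.274 m


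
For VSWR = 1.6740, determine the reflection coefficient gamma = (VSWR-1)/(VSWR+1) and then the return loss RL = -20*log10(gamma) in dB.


gamma = (1.6740 - 1) / (1.6740 + 1) = 0.2520568
RL = -20 * log10(0.2520568) = 11.97 dB

11.97 dB


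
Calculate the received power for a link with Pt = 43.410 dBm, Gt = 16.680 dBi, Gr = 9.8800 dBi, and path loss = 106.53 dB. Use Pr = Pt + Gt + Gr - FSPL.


Pr = 43.410 + 16.680 + 9.8800 - 106.53 = -36.56 dBm

-36.56 dBm


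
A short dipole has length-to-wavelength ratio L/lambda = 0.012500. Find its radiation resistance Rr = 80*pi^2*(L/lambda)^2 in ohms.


Rr = 80 * pi^2 * (0.012500)^2 = 80 * 9.869604 * 1.562500e-04 = 0.1234 ohm

0.1234 ohm


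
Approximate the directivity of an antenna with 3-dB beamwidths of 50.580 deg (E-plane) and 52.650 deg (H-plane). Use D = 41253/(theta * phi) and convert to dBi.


D_linear = 41253 / (50.580 * 52.650) = 15.49096
D_dBi = 10 * log10(15.49096) = 11.90 dBi

11.90 dBi


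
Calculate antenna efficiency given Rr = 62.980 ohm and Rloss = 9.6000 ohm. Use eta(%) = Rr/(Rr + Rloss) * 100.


eta = 62.980 / (62.980 + 9.6000) * 100 = 86.77%

86.77%


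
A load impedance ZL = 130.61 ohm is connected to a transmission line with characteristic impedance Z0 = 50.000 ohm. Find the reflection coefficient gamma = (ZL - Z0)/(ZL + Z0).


gamma = (130.61 - 50.000) / (130.61 + 50.000) = 0.4463

0.4463


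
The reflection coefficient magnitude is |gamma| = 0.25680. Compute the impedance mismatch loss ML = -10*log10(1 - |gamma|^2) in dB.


ML = -10 * log10(1 - 0.25680^2) = -10 * log10(0.93405376) = 0.2963 dB

0.2963 dB


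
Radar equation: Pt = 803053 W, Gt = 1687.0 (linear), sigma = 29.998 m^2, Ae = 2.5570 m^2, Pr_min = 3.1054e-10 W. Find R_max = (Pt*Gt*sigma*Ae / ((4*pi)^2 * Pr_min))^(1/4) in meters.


R^4 = 803053*1687.0*29.998*2.5570 / ((4*pi)^2 * 3.1054e-10) = 2.119069e+18
R_max = 2.119069e+18^0.25 = 38154 m

38154 m


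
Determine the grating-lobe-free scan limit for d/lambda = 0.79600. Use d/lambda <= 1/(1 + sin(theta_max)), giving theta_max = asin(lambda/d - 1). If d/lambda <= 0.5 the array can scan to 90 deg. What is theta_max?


lambda/d - 1 = 1/0.79600 - 1 = 0.2562814
theta_max = asin(0.2562814) = 14.85 deg

14.85 deg


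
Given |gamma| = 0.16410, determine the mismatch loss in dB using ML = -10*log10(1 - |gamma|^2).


ML = -10 * log10(1 - 0.16410^2) = -10 * log10(0.97307119) = 0.1186 dB

0.1186 dB


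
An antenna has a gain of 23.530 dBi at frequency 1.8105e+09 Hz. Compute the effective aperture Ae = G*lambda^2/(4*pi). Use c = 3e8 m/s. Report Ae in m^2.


lambda = c / f = 3.0000e+08 / 1.8105e+09 = 0.1657001 m
G_linear = 10^(23.530/10) = 225.4239
Ae = G_linear * lambda^2 / (4*pi) = 225.4239 * 0.1657001^2 / (4*pi) = 0.4925 m^2

0.4925 m^2


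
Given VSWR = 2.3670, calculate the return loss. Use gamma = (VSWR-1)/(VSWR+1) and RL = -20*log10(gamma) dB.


gamma = (2.3670 - 1) / (2.3670 + 1) = 0.4059994
RL = -20 * log10(0.4059994) = 7.829 dB

7.829 dB


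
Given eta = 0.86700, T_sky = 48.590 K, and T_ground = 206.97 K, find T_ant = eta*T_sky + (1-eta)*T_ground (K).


T_ant = 0.86700 * 48.590 + (1 - 0.86700) * 206.97 = 69.65 K

69.65 K


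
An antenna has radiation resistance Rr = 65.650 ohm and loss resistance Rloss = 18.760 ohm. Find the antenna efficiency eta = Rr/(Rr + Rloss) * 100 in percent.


eta = 65.650 / (65.650 + 18.760) * 100 = 77.78%

77.78%


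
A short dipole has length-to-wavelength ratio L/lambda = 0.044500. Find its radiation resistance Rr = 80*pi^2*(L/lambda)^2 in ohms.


Rr = 80 * pi^2 * (0.044500)^2 = 80 * 9.869604 * 1.980250e-03 = 1.564 ohm

1.564 ohm


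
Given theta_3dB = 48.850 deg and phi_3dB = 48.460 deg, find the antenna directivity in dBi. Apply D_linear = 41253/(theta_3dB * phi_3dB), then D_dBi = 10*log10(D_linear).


D_linear = 41253 / (48.850 * 48.460) = 17.42640
D_dBi = 10 * log10(17.42640) = 12.41 dBi

12.41 dBi


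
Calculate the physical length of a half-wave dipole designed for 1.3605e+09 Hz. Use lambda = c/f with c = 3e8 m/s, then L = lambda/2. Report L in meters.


lambda = c / f = 3.0000e+08 / 1.3605e+09 = 0.2205072 m
L = lambda / 2 = 0.2205072 / 2 = 0.1103 m

0.1103 m


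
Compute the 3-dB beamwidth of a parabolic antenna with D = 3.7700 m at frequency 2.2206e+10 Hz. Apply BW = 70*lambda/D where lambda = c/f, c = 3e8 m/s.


lambda = c / f = 3.0000e+08 / 2.2206e+10 = 0.01350986 m
BW = 70 * 0.01350986 / 3.7700 = 0.2508 deg

0.2508 deg


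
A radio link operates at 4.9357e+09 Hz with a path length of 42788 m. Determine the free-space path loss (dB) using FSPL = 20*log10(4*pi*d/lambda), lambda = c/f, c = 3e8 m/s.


lambda = c / f = 3.0000e+08 / 4.9357e+09 = 0.06078165 m
FSPL = 20 * log10(4*pi*42788/0.06078165) = 138.9 dB

138.9 dB


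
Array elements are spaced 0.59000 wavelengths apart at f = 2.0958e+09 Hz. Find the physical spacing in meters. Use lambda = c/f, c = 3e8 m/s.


lambda = c / f = 3.0000e+08 / 2.0958e+09 = 0.1431434 m
d = 0.59000 * 0.1431434 = 0.08445 m

0.08445 m


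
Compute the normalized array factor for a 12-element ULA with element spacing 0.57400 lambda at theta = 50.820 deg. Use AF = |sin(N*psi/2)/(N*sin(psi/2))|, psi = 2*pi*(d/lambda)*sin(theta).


psi = 2*pi*0.57400*sin(50.820 deg) = 2.795670 rad
AF = |sin(12*2.795670/2) / (12*sin(2.795670/2))| = 0.07405

0.07405


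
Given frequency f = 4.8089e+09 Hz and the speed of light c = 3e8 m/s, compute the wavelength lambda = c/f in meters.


lambda = c / f = 3.0000e+08 / 4.8089e+09 = 0.06238 m

0.06238 m


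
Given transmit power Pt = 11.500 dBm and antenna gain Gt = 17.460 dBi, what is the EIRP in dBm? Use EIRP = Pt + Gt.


EIRP = Pt + Gt = 11.500 + 17.460 = 28.96 dBm

28.96 dBm


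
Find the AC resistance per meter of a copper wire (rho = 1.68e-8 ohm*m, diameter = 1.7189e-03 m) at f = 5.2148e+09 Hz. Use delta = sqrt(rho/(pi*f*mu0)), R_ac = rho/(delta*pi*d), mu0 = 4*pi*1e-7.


delta = sqrt(1.68e-8 / (pi * 5.2148e+09 * 4*pi*1e-7)) = 9.033498e-07 m
R_ac = 1.68e-8 / (9.033498e-07 * pi * 1.7189e-03) = 3.444 ohm/m

3.444 ohm/m


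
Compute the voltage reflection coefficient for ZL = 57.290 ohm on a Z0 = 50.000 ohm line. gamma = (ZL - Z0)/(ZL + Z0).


gamma = (57.290 - 50.000) / (57.290 + 50.000) = 0.06795

0.06795


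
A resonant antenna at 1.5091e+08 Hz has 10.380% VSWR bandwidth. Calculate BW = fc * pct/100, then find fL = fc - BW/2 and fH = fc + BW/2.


BW = 1.5091e+08 * 10.380/100 = 1.566446e+07 Hz
fL = 1.5091e+08 - 1.566446e+07/2 = 1.431e+08 Hz
fH = 1.5091e+08 + 1.566446e+07/2 = 1.587e+08 Hz

BW=1.566e+07 Hz, fL=1.431e+08 Hz, fH=1.587e+08 Hz


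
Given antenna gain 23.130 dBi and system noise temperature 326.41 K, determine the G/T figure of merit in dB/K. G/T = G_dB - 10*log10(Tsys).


G/T = 23.130 - 10*log10(326.41) = 23.130 - 25.13763 = -2.008 dB/K

-2.008 dB/K


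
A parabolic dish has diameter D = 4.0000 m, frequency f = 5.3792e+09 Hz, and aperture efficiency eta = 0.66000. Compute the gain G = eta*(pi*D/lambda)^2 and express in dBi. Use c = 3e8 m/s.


lambda = c / f = 3.0000e+08 / 5.3792e+09 = 0.05577037 m
G_linear = 0.66000 * (pi * 4.0000 / 0.05577037)^2 = 33508.63
G_dBi = 10 * log10(33508.63) = 45.25 dBi

45.25 dBi


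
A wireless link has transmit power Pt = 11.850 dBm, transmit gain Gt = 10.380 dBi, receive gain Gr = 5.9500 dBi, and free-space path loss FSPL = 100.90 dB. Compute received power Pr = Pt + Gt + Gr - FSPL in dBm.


Pr = 11.850 + 10.380 + 5.9500 - 100.90 = -72.72 dBm

-72.72 dBm


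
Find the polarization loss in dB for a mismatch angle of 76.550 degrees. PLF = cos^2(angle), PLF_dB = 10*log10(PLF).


PLF_linear = cos^2(76.550 deg) = 0.05410124
PLF_dB = 10 * log10(0.05410124) = -12.67 dB

-12.67 dB


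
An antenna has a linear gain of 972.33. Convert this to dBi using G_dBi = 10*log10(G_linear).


G_dBi = 10 * log10(972.33) = 29.88 dBi

29.88 dBi


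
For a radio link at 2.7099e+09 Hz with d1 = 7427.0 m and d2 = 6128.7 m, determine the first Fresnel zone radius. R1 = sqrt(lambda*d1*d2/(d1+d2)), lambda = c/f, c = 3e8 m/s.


lambda = c / f = 3.0000e+08 / 2.7099e+09 = 0.1107052 m
R1 = sqrt(0.1107052 * 7427.0 * 6128.7 / (7427.0 + 6128.7)) = 19.28 m

19.28 m


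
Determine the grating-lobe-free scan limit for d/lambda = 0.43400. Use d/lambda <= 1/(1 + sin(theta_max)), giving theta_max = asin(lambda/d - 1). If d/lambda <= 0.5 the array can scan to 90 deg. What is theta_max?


lambda/d - 1 = 1/0.43400 - 1 = 1.304147 >= 1
d/lambda <= 0.5, so the array can scan to endfire without grating lobes: theta_max = 90 deg

90 deg


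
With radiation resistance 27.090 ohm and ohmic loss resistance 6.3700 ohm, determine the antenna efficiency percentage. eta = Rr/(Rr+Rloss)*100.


eta = 27.090 / (27.090 + 6.3700) * 100 = 80.96%

80.96%


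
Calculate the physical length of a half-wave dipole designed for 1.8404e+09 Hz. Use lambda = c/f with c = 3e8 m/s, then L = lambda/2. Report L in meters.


lambda = c / f = 3.0000e+08 / 1.8404e+09 = 0.1630080 m
L = lambda / 2 = 0.1630080 / 2 = 0.08150 m

0.08150 m


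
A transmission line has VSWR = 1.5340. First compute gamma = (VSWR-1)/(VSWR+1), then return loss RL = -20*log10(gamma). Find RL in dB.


gamma = (1.5340 - 1) / (1.5340 + 1) = 0.2107340
RL = -20 * log10(0.2107340) = 13.53 dB

13.53 dB


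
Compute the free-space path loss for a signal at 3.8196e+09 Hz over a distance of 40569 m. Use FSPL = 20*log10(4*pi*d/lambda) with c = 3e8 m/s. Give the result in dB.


lambda = c / f = 3.0000e+08 / 3.8196e+09 = 0.07854226 m
FSPL = 20 * log10(4*pi*40569/0.07854226) = 136.2 dB

136.2 dB


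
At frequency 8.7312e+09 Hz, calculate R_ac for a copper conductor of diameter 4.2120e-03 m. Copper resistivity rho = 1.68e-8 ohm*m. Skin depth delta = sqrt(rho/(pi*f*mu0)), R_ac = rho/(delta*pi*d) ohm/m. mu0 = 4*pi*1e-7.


delta = sqrt(1.68e-8 / (pi * 8.7312e+09 * 4*pi*1e-7)) = 6.981324e-07 m
R_ac = 1.68e-8 / (6.981324e-07 * pi * 4.2120e-03) = 1.819 ohm/m

1.819 ohm/m


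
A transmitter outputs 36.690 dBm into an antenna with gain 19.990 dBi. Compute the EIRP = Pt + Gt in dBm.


EIRP = Pt + Gt = 36.690 + 19.990 = 56.68 dBm

56.68 dBm


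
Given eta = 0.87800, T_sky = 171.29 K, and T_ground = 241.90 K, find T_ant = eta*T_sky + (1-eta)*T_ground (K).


T_ant = 0.87800 * 171.29 + (1 - 0.87800) * 241.90 = 179.9 K

179.9 K


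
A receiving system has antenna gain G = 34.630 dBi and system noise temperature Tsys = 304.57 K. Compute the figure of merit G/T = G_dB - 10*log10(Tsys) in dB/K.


G/T = 34.630 - 10*log10(304.57) = 34.630 - 24.83687 = 9.793 dB/K

9.793 dB/K


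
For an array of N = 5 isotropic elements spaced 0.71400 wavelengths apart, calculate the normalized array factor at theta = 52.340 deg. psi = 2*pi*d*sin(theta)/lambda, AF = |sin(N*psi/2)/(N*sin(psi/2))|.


psi = 2*pi*0.71400*sin(52.340 deg) = 3.551497 rad
AF = |sin(5*3.551497/2) / (5*sin(3.551497/2))| = 0.1061

0.1061


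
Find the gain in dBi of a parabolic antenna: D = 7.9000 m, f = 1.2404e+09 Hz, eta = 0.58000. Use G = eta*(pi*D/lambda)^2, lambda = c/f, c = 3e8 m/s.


lambda = c / f = 3.0000e+08 / 1.2404e+09 = 0.2418575 m
G_linear = 0.58000 * (pi * 7.9000 / 0.2418575)^2 = 6107.491
G_dBi = 10 * log10(6107.491) = 37.86 dBi

37.86 dBi


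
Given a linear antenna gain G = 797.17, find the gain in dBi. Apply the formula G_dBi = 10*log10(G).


G_dBi = 10 * log10(797.17) = 29.02 dBi

29.02 dBi


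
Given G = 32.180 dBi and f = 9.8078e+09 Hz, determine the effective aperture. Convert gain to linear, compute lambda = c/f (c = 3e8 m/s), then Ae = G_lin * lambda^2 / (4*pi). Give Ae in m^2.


lambda = c / f = 3.0000e+08 / 9.8078e+09 = 0.03058790 m
G_linear = 10^(32.180/10) = 1651.962
Ae = G_linear * lambda^2 / (4*pi) = 1651.962 * 0.03058790^2 / (4*pi) = 0.1230 m^2

0.1230 m^2


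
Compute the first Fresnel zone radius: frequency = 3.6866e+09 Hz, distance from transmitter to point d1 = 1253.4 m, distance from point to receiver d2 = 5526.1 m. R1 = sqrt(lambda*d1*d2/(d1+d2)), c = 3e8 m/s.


lambda = c / f = 3.0000e+08 / 3.6866e+09 = 0.08137579 m
R1 = sqrt(0.08137579 * 1253.4 * 5526.1 / (1253.4 + 5526.1)) = 9.118 m

9.118 m


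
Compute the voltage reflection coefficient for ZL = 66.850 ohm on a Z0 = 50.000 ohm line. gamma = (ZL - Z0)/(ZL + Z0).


gamma = (66.850 - 50.000) / (66.850 + 50.000) = 0.1442

0.1442


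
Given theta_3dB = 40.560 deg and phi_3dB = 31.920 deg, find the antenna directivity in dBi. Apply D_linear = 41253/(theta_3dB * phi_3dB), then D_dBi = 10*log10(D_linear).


D_linear = 41253 / (40.560 * 31.920) = 31.86359
D_dBi = 10 * log10(31.86359) = 15.03 dBi

15.03 dBi


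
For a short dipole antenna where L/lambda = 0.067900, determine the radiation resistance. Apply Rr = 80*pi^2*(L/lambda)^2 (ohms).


Rr = 80 * pi^2 * (0.067900)^2 = 80 * 9.869604 * 4.610410e-03 = 3.640 ohm

3.640 ohm


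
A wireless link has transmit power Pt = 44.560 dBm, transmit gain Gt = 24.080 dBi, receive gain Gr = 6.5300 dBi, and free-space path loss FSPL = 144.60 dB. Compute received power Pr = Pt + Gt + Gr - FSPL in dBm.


Pr = 44.560 + 24.080 + 6.5300 - 144.60 = -69.43 dBm

-69.43 dBm


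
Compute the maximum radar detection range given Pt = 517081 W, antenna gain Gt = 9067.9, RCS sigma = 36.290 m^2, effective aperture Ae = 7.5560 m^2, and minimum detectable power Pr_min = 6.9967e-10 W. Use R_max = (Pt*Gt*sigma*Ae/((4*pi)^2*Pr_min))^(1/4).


R^4 = 517081*9067.9*36.290*7.5560 / ((4*pi)^2 * 6.9967e-10) = 1.163674e+19
R_max = 1.163674e+19^0.25 = 58406 m

58406 m


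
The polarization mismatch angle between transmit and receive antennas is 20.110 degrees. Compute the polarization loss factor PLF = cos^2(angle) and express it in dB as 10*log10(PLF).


PLF_linear = cos^2(20.110 deg) = 0.8817853
PLF_dB = 10 * log10(0.8817853) = -0.5464 dB

-0.5464 dB


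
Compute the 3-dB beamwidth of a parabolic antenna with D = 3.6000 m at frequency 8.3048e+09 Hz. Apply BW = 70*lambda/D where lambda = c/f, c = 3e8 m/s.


lambda = c / f = 3.0000e+08 / 8.3048e+09 = 0.03612369 m
BW = 70 * 0.03612369 / 3.6000 = 0.7024 deg

0.7024 deg


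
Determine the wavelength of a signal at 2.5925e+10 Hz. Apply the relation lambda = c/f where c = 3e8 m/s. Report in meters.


lambda = c / f = 3.0000e+08 / 2.5925e+10 = 0.01157 m

0.01157 m


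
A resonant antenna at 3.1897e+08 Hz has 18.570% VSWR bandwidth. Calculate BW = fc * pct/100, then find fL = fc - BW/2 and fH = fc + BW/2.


BW = 3.1897e+08 * 18.570/100 = 5.923273e+07 Hz
fL = 3.1897e+08 - 5.923273e+07/2 = 2.894e+08 Hz
fH = 3.1897e+08 + 5.923273e+07/2 = 3.486e+08 Hz

BW=5.923e+07 Hz, fL=2.894e+08 Hz, fH=3.486e+08 Hz


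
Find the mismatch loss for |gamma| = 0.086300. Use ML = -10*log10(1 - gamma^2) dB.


ML = -10 * log10(1 - 0.086300^2) = -10 * log10(0.99255231) = 0.03247 dB

0.03247 dB


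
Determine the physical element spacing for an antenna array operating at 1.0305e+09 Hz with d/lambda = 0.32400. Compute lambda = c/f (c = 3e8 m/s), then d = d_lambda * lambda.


lambda = c / f = 3.0000e+08 / 1.0305e+09 = 0.2911208 m
d = 0.32400 * 0.2911208 = 0.09432 m

0.09432 m


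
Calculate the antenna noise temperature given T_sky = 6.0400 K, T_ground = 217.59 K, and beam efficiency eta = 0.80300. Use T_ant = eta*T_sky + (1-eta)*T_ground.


T_ant = 0.80300 * 6.0400 + (1 - 0.80300) * 217.59 = 47.72 K

47.72 K


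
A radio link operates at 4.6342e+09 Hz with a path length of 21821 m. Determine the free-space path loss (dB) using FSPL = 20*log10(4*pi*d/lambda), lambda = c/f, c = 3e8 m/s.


lambda = c / f = 3.0000e+08 / 4.6342e+09 = 0.06473609 m
FSPL = 20 * log10(4*pi*21821/0.06473609) = 132.5 dB

132.5 dB


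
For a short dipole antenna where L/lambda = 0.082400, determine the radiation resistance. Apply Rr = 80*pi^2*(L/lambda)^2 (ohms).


Rr = 80 * pi^2 * (0.082400)^2 = 80 * 9.869604 * 6.789760e-03 = 5.361 ohm

5.361 ohm


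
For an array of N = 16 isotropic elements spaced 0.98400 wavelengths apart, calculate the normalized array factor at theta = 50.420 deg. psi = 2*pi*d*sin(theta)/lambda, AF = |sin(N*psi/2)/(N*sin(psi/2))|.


psi = 2*pi*0.98400*sin(50.420 deg) = 4.765192 rad
AF = |sin(16*4.765192/2) / (16*sin(4.765192/2))| = 0.03723

0.03723


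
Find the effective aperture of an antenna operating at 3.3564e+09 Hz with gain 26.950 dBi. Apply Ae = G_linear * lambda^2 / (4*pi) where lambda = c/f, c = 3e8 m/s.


lambda = c / f = 3.0000e+08 / 3.3564e+09 = 0.08938148 m
G_linear = 10^(26.950/10) = 495.4502
Ae = G_linear * lambda^2 / (4*pi) = 495.4502 * 0.08938148^2 / (4*pi) = 0.3150 m^2

0.3150 m^2


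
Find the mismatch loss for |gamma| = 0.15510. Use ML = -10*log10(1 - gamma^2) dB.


ML = -10 * log10(1 - 0.15510^2) = -10 * log10(0.97594399) = 0.1058 dB

0.1058 dB


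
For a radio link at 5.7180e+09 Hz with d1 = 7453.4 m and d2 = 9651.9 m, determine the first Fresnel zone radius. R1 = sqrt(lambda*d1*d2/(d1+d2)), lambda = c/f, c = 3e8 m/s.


lambda = c / f = 3.0000e+08 / 5.7180e+09 = 0.05246590 m
R1 = sqrt(0.05246590 * 7453.4 * 9651.9 / (7453.4 + 9651.9)) = 14.85 m

14.85 m


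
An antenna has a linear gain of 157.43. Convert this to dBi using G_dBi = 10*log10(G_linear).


G_dBi = 10 * log10(157.43) = 21.97 dBi

21.97 dBi


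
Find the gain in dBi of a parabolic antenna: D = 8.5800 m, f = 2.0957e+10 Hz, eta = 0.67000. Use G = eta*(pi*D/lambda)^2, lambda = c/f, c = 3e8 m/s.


lambda = c / f = 3.0000e+08 / 2.0957e+10 = 0.01431503 m
G_linear = 0.67000 * (pi * 8.5800 / 0.01431503)^2 = 2.375552e+06
G_dBi = 10 * log10(2.375552e+06) = 63.76 dBi

63.76 dBi


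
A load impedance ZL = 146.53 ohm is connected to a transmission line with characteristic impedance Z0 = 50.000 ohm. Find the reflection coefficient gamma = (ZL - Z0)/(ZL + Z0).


gamma = (146.53 - 50.000) / (146.53 + 50.000) = 0.4912

0.4912


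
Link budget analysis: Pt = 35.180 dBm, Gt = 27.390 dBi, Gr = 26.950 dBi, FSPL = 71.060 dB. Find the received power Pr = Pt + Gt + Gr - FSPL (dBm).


Pr = 35.180 + 27.390 + 26.950 - 71.060 = 18.46 dBm

18.46 dBm


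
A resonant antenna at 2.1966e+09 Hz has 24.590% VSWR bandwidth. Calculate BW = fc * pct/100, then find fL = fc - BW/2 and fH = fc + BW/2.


BW = 2.1966e+09 * 24.590/100 = 5.401439e+08 Hz
fL = 2.1966e+09 - 5.401439e+08/2 = 1.927e+09 Hz
fH = 2.1966e+09 + 5.401439e+08/2 = 2.467e+09 Hz

BW=5.401e+08 Hz, fL=1.927e+09 Hz, fH=2.467e+09 Hz


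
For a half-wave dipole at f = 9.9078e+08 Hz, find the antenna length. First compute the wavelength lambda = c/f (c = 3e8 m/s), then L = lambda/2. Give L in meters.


lambda = c / f = 3.0000e+08 / 9.9078e+08 = 0.3027917 m
L = lambda / 2 = 0.3027917 / 2 = 0.1514 m

0.1514 m


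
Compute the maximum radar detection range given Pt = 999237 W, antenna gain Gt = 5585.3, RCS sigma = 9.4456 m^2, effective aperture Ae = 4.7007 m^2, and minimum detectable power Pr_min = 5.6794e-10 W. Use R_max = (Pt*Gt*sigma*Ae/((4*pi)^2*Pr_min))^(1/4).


R^4 = 999237*5585.3*9.4456*4.7007 / ((4*pi)^2 * 5.6794e-10) = 2.763026e+18
R_max = 2.763026e+18^0.25 = 40771 m

40771 m


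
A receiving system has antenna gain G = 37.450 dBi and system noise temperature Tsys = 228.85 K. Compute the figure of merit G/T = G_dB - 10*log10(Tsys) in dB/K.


G/T = 37.450 - 10*log10(228.85) = 37.450 - 23.59551 = 13.85 dB/K

13.85 dB/K


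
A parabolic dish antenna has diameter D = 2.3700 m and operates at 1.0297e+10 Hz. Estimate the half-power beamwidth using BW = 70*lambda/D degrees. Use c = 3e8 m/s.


lambda = c / f = 3.0000e+08 / 1.0297e+10 = 0.02913470 m
BW = 70 * 0.02913470 / 2.3700 = 0.8605 deg

0.8605 deg


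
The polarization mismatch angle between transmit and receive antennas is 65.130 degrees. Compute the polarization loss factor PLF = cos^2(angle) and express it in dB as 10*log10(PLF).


PLF_linear = cos^2(65.130 deg) = 0.1768714
PLF_dB = 10 * log10(0.1768714) = -7.523 dB

-7.523 dB


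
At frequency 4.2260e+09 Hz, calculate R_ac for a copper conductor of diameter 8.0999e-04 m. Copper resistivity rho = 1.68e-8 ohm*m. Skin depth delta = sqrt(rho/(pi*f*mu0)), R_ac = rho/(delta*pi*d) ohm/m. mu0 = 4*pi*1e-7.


delta = sqrt(1.68e-8 / (pi * 4.2260e+09 * 4*pi*1e-7)) = 1.003483e-06 m
R_ac = 1.68e-8 / (1.003483e-06 * pi * 8.0999e-04) = 6.579 ohm/m

6.579 ohm/m


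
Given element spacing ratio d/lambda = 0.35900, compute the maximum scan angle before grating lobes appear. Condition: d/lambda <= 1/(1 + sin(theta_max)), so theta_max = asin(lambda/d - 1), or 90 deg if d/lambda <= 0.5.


lambda/d - 1 = 1/0.35900 - 1 = 1.785515 >= 1
d/lambda <= 0.5, so the array can scan to endfire without grating lobes: theta_max = 90 deg

90 deg


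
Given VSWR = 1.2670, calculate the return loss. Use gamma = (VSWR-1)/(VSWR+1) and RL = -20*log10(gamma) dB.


gamma = (1.2670 - 1) / (1.2670 + 1) = 0.1177768
RL = -20 * log10(0.1177768) = 18.58 dB

18.58 dB


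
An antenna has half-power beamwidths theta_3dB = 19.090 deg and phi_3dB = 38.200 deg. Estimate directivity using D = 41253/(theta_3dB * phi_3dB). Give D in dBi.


D_linear = 41253 / (19.090 * 38.200) = 56.57001
D_dBi = 10 * log10(56.57001) = 17.53 dBi

17.53 dBi
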